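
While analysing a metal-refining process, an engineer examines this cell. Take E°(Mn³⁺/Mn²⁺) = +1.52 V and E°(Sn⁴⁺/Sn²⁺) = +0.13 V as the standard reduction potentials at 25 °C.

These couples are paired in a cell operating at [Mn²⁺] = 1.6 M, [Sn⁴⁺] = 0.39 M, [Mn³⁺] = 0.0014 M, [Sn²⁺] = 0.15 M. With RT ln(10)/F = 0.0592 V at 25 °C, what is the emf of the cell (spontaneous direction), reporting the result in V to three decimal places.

+1.197 V

Mn³⁺/Mn²⁺ is the cathode (higher E°), Sn⁴⁺/Sn²⁺ the anode: E°cell = +1.52 − (+0.13) = +1.39 V, n = 2.
Overall: 2 Mn³⁺(aq) + Sn²⁺(aq) → 2 Mn²⁺(aq) + Sn⁴⁺(aq)
Q = [Mn²⁺]^2·[Sn⁴⁺] / ([Mn³⁺]^2·[Sn²⁺]); log Q = 6.531.
E = E° − (0.0592/n) log Q = +1.39 − (0.0592/2)(6.531) = +1.197 V.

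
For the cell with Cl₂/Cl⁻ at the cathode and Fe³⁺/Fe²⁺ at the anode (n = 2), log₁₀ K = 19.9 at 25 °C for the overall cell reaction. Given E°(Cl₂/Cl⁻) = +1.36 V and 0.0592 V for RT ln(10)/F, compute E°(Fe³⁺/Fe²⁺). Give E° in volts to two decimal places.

E°cell = (0.0592/n)·log K = (0.0592/2)(19.9) = +0.589 V.
Since Cl₂/Cl⁻ is the cathode and Fe³⁺/Fe²⁺ the anode, E°cell = E°(Cl₂/Cl⁻) − E°(Fe³⁺/Fe²⁺).
So E°(Fe³⁺/Fe²⁺) = E°(Cl₂/Cl⁻) − E°cell = (+1.36) − (+0.589) = +0.77 V.

+0.77 V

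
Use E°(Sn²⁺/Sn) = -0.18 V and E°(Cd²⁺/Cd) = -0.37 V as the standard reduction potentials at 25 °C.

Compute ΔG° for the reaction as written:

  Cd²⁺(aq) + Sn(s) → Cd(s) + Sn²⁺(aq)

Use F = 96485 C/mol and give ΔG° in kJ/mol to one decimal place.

+36.7 kJ/mol

As written, Cd²⁺/Cd is reduced (cathode) and Sn²⁺/Sn is oxidised (anode), so E°cell = (-0.37) − (-0.18) = -0.19 V.
Balancing electrons gives n = 2.
ΔG° = −nFE° = −(2)(96485)(-0.19) = 36,664 J = +36.7 kJ/mol.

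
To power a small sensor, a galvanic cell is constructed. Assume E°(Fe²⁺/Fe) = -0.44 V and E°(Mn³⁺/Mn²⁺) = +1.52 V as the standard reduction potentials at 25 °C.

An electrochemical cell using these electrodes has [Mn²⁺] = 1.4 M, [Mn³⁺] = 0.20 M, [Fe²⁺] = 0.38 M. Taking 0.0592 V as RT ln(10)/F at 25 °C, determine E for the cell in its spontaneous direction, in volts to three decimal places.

+1.922 V

Mn³⁺/Mn²⁺ is the cathode (higher E°), Fe²⁺/Fe the anode: E°cell = +1.52 − (-0.44) = +1.96 V, n = 2.
Overall: 2 Mn³⁺(aq) + Fe(s) → 2 Mn²⁺(aq) + Fe²⁺(aq)
Q = [Mn²⁺]^2·[Fe²⁺] / ([Mn³⁺]^2); log Q = 1.270.
E = E° − (0.0592/n) log Q = +1.96 − (0.0592/2)(1.270) = +1.922 V.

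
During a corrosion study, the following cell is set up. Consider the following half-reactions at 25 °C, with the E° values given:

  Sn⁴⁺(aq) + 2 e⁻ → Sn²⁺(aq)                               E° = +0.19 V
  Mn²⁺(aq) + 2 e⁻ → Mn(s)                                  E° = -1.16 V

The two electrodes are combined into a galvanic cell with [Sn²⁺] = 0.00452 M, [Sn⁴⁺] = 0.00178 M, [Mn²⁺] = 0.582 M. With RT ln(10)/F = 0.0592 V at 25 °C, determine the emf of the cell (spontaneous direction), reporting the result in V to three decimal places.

+1.345 V

Sn⁴⁺/Sn²⁺ is the cathode (higher E°), Mn²⁺/Mn the anode: E°cell = +0.19 − (-1.16) = +1.35 V, n = 2.
Overall: Sn⁴⁺(aq) + Mn(s) → Sn²⁺(aq) + Mn²⁺(aq)
Q = [Sn²⁺]·[Mn²⁺] / ([Sn⁴⁺]); log Q = 0.170.
E = E° − (0.0592/n) log Q = +1.35 − (0.0592/2)(0.170) = +1.345 V.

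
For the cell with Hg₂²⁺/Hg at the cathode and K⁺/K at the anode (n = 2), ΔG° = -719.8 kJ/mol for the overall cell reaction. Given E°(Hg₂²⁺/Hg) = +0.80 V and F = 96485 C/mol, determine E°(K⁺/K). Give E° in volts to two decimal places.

E°cell = −ΔG°/(nF) = −(-719.8×10³)/((2)(96485)) = +3.730 V.
Since Hg₂²⁺/Hg is the cathode and K⁺/K the anode, E°cell = E°(Hg₂²⁺/Hg) − E°(K⁺/K).
So E°(K⁺/K) = E°(Hg₂²⁺/Hg) − E°cell = (+0.80) − (+3.730) = -2.93 V.

-2.93 V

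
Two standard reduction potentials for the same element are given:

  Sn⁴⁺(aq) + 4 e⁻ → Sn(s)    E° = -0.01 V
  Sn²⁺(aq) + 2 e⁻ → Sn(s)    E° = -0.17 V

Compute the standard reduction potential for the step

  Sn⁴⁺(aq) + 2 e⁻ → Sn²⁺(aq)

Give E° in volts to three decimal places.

Sequential free energies add, so n₃E°₃ = n₁E°₁ + n₂E°₂.
With n₃ = 4, and the known step contributing 2×(-0.17) V, the unknown satisfies 2·E° = 4×(-0.01) − 2×(-0.17) = +0.300.
E° = +0.300 / 2 = +0.150 V.

+0.150 V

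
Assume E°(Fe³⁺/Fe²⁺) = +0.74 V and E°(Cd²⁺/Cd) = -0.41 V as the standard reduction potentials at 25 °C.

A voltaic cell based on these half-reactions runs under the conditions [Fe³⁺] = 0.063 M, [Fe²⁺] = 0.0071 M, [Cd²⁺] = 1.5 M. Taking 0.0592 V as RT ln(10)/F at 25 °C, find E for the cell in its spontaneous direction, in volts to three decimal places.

Fe³⁺/Fe²⁺ is the cathode (higher E°), Cd²⁺/Cd the anode: E°cell = +0.74 − (-0.41) = +1.15 V, n = 2.
Overall: 2 Fe³⁺(aq) + Cd(s) → 2 Fe²⁺(aq) + Cd²⁺(aq)
Q = [Fe²⁺]^2·[Cd²⁺] / ([Fe³⁺]^2); log Q = -1.720.
E = E° − (0.0592/n) log Q = +1.15 − (0.0592/2)(-1.720) = +1.201 V.

+1.201 V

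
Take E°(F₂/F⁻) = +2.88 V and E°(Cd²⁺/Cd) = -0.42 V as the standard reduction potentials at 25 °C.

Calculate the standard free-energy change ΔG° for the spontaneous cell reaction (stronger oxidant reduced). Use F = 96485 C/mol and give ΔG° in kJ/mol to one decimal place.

-636.8 kJ/mol

F₂/F⁻ (E° = +2.88 V) is the cathode; Cd²⁺/Cd (E° = -0.42 V) is the anode, so E°cell = +3.30 V.
Balancing electrons gives n = 2 (lcm of 2 and 2).
ΔG° = −nFE° = −(2)(96485)(+3.30) = -636,801 J = -636.8 kJ/mol.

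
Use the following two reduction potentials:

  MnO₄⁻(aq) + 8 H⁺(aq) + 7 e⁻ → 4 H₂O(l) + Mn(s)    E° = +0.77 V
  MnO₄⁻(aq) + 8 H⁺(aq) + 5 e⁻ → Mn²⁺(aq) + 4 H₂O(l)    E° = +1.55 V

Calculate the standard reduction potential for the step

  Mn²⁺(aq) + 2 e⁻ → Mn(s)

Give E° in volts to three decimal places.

Sequential free energies add, so n₃E°₃ = n₁E°₁ + n₂E°₂.
With n₃ = 7, and the known step contributing 5×(+1.55) V, the unknown satisfies 2·E° = 7×(+0.77) − 5×(+1.55) = -2.360.
E° = -2.360 / 2 = -1.180 V.

-1.180 V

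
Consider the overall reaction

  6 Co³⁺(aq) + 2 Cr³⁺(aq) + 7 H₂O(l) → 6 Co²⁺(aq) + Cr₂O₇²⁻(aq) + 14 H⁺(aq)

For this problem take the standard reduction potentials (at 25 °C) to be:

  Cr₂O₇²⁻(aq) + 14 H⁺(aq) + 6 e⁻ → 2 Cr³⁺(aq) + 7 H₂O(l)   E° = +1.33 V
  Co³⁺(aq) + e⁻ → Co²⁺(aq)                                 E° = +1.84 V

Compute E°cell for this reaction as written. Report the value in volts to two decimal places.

The Co³⁺/Co²⁺ couple has the higher reduction potential, so it is the cathode; Cr₂O₇²⁻/Cr³⁺ is oxidised at the anode.
E°cell = E°(cathode) − E°(anode) = (+1.84) − (+1.33) = +0.51 V.

+0.51 V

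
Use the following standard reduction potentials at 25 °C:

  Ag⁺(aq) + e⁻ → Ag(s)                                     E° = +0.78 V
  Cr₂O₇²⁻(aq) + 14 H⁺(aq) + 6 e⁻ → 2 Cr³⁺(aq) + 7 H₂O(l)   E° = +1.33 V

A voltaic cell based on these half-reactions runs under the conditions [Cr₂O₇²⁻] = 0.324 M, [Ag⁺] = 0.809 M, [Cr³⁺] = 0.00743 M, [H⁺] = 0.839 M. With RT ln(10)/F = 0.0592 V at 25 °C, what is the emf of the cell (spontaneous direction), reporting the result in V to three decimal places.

Cr₂O₇²⁻/Cr³⁺ is the cathode (higher E°), Ag⁺/Ag the anode: E°cell = +1.33 − (+0.78) = +0.55 V, n = 6.
Overall: Cr₂O₇²⁻(aq) + 14 H⁺(aq) + 6 Ag(s) → 2 Cr³⁺(aq) + 7 H₂O(l) + 6 Ag⁺(aq)
Q = [Cr³⁺]^2·[Ag⁺]^6 / ([Cr₂O₇²⁻]·[H⁺]^14); log Q = -3.254.
E = E° − (0.0592/n) log Q = +0.55 − (0.0592/6)(-3.254) = +0.582 V.

+0.582 V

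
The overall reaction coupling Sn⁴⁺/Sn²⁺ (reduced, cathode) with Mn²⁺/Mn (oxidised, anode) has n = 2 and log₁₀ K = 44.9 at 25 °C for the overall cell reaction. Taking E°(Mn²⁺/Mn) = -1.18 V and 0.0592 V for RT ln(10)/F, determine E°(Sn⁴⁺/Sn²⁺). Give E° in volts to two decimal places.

+0.15 V

E°cell = (0.0592/n)·log K = (0.0592/2)(44.9) = +1.329 V.
Since Sn⁴⁺/Sn²⁺ is the cathode and Mn²⁺/Mn the anode, E°cell = E°(Sn⁴⁺/Sn²⁺) − E°(Mn²⁺/Mn).
So E°(Sn⁴⁺/Sn²⁺) = E°cell + E°(Mn²⁺/Mn) = +1.329 + (-1.18) = +0.15 V.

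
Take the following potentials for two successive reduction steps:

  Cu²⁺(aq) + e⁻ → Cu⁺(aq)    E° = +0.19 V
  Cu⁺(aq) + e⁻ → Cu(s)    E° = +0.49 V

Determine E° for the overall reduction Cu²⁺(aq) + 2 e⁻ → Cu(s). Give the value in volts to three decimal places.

Standard free energies of sequential steps add: ΔG°₃ = ΔG°₁ + ΔG°₂, so n₃E°₃ = n₁E°₁ + n₂E°₂.
E°₃ = (1×+0.19 + 1×+0.49) / 2 = (+0.680) / 2 = +0.340 V.

+0.340 V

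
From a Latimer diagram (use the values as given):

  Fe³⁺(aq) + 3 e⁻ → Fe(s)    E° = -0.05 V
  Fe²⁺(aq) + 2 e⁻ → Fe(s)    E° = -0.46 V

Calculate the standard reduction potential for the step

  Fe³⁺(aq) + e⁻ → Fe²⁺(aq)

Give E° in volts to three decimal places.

+0.770 V

Sequential free energies add, so n₃E°₃ = n₁E°₁ + n₂E°₂.
With n₃ = 3, and the known step contributing 2×(-0.46) V, the unknown satisfies 1·E° = 3×(-0.05) − 2×(-0.46) = +0.770.
E° = +0.770 / 1 = +0.770 V.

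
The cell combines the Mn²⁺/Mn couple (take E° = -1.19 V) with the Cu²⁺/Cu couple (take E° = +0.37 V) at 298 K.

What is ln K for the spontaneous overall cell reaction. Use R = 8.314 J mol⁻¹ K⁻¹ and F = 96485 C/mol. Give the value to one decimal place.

121.5

Cathode: Cu²⁺/Cu; anode: Mn²⁺/Mn. E°cell = (+0.37) − (-1.19) = +1.56 V, with n = 2.
ΔG° = −nFE° = −RT ln K, so ln K = nFE°/(RT) = (2)(96485)(+1.56) / ((8.314)(298)) = 121.503.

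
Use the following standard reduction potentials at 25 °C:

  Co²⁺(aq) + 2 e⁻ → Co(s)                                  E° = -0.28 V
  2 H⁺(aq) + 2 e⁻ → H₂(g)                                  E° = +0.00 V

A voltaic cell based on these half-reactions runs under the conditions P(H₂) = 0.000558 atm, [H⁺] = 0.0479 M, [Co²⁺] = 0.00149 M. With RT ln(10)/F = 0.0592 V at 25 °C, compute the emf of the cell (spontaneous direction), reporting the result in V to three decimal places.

+0.382 V

H⁺/H₂ is the cathode (higher E°), Co²⁺/Co the anode: E°cell = +0.00 − (-0.28) = +0.28 V, n = 2.
Overall: 2 H⁺(aq) + Co(s) → H₂(g) + Co²⁺(aq)
Q = P(H₂)·[Co²⁺] / ([H⁺]^2); log Q = -3.441.
E = E° − (0.0592/n) log Q = +0.28 − (0.0592/2)(-3.441) = +0.382 V.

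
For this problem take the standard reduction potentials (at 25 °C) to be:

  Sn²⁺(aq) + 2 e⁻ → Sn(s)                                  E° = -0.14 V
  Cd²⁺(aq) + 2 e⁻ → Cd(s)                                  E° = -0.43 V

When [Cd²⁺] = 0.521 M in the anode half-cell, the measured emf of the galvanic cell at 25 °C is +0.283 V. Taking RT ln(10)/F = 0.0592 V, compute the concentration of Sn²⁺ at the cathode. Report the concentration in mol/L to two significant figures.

0.30 M

Sn²⁺/Sn is the cathode, Cd²⁺/Cd the anode: E°cell = +0.29 V, n = 2.
Overall reaction: Sn²⁺(aq) + Cd(s) → Sn(s) + Cd²⁺(aq); Q = [Cd²⁺]^1/[Sn²⁺]^1.
From E = E° − (0.0592/n) log Q: log Q = (E° − E)·n/0.0592 = (+0.29 − (+0.283))·2/0.0592 = 0.2365.
So 1·log[Sn²⁺] = 1·log(0.521) − log Q = -0.2832 − (0.2365) = -0.5197; [Sn²⁺] = 10^(-0.5197) ≈ 0.30 M.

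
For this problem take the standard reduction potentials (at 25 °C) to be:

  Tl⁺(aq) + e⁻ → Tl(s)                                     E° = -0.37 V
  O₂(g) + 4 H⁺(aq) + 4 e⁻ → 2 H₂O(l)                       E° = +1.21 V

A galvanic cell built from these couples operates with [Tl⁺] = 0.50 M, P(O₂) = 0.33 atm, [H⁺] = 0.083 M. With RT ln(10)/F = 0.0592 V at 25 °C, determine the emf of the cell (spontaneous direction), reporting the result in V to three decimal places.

O₂/H₂O is the cathode (higher E°), Tl⁺/Tl the anode: E°cell = +1.21 − (-0.37) = +1.58 V, n = 4.
Overall: O₂(g) + 4 H⁺(aq) + 4 Tl(s) → 2 H₂O(l) + 4 Tl⁺(aq)
Q = [Tl⁺]^4 / (P(O₂)·[H⁺]^4); log Q = 3.601.
E = E° − (0.0592/n) log Q = +1.58 − (0.0592/4)(3.601) = +1.527 V.

+1.527 V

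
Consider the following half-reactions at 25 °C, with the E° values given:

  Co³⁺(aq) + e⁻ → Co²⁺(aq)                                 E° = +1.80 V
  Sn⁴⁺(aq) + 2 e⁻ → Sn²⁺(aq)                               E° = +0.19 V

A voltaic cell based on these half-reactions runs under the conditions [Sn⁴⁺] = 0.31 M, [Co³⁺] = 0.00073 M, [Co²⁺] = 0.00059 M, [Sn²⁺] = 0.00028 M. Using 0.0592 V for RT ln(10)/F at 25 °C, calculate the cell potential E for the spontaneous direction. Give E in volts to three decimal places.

+1.525 V

Co³⁺/Co²⁺ is the cathode (higher E°), Sn⁴⁺/Sn²⁺ the anode: E°cell = +1.80 − (+0.19) = +1.61 V, n = 2.
Overall: 2 Co³⁺(aq) + Sn²⁺(aq) → 2 Co²⁺(aq) + Sn⁴⁺(aq)
Q = [Co²⁺]^2·[Sn⁴⁺] / ([Co³⁺]^2·[Sn²⁺]); log Q = 2.859.
E = E° − (0.0592/n) log Q = +1.61 − (0.0592/2)(2.859) = +1.525 V.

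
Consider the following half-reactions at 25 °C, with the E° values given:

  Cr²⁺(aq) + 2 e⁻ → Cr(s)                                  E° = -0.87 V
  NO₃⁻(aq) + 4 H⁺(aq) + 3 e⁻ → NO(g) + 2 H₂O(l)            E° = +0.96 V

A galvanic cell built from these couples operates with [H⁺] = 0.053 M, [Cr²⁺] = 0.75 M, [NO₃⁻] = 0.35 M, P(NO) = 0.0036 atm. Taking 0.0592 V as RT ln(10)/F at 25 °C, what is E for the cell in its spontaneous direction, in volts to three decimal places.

NO₃⁻/NO is the cathode (higher E°), Cr²⁺/Cr the anode: E°cell = +0.96 − (-0.87) = +1.83 V, n = 6.
Overall: 2 NO₃⁻(aq) + 8 H⁺(aq) + 3 Cr(s) → 2 NO(g) + 4 H₂O(l) + 3 Cr²⁺(aq)
Q = P(NO)^2·[Cr²⁺]^3 / ([NO₃⁻]^2·[H⁺]^8); log Q = 5.855.
E = E° − (0.0592/n) log Q = +1.83 − (0.0592/6)(5.855) = +1.772 V.

+1.772 V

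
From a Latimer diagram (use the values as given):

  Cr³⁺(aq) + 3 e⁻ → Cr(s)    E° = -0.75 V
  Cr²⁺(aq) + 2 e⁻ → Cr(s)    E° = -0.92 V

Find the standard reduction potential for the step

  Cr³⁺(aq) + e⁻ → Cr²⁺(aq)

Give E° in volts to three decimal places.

Sequential free energies add, so n₃E°₃ = n₁E°₁ + n₂E°₂.
With n₃ = 3, and the known step contributing 2×(-0.92) V, the unknown satisfies 1·E° = 3×(-0.75) − 2×(-0.92) = -0.410.
E° = -0.410 / 1 = -0.410 V.

-0.410 V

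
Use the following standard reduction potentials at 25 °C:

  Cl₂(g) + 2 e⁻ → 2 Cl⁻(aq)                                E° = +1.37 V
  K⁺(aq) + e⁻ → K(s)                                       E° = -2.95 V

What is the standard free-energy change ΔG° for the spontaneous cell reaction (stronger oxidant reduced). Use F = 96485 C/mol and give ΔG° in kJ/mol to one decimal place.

Cl₂/Cl⁻ (E° = +1.37 V) is the cathode; K⁺/K (E° = -2.95 V) is the anode, so E°cell = +4.32 V.
Balancing electrons gives n = 2 (lcm of 2 and 1).
ΔG° = −nFE° = −(2)(96485)(+4.32) = -833,630 J = -833.6 kJ/mol.

-833.6 kJ/mol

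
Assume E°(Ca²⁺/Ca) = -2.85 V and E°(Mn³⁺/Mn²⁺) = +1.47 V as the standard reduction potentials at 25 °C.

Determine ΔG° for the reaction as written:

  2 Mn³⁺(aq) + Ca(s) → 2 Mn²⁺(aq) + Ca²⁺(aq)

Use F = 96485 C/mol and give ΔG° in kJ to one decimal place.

-833.6 kJ

As written, Mn³⁺/Mn²⁺ is reduced (cathode) and Ca²⁺/Ca is oxidised (anode), so E°cell = (+1.47) − (-2.85) = +4.32 V.
Balancing electrons gives n = 2.
ΔG° = −nFE° = −(2)(96485)(+4.32) = -833,630 J = -833.6 kJ.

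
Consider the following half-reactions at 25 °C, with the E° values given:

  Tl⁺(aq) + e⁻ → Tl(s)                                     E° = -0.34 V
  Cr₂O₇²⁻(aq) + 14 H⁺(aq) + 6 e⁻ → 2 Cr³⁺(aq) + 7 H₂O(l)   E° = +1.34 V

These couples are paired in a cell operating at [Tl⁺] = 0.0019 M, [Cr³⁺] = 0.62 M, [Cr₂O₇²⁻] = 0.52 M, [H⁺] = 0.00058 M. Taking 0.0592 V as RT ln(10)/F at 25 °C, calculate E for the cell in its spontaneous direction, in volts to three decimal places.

Cr₂O₇²⁻/Cr³⁺ is the cathode (higher E°), Tl⁺/Tl the anode: E°cell = +1.34 − (-0.34) = +1.68 V, n = 6.
Overall: Cr₂O₇²⁻(aq) + 14 H⁺(aq) + 6 Tl(s) → 2 Cr³⁺(aq) + 7 H₂O(l) + 6 Tl⁺(aq)
Q = [Cr³⁺]^2·[Tl⁺]^6 / ([Cr₂O₇²⁻]·[H⁺]^14); log Q = 28.853.
E = E° − (0.0592/n) log Q = +1.68 − (0.0592/6)(28.853) = +1.395 V.

+1.395 V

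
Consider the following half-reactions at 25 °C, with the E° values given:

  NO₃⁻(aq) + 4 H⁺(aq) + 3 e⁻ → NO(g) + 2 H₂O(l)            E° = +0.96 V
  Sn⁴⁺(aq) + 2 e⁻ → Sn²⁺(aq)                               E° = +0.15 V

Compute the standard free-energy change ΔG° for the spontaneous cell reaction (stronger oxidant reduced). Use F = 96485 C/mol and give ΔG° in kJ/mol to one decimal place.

-468.9 kJ/mol

NO₃⁻/NO (E° = +0.96 V) is the cathode; Sn⁴⁺/Sn²⁺ (E° = +0.15 V) is the anode, so E°cell = +0.81 V.
Balancing electrons gives n = 6 (lcm of 3 and 2).
ΔG° = −nFE° = −(6)(96485)(+0.81) = -468,917 J = -468.9 kJ/mol.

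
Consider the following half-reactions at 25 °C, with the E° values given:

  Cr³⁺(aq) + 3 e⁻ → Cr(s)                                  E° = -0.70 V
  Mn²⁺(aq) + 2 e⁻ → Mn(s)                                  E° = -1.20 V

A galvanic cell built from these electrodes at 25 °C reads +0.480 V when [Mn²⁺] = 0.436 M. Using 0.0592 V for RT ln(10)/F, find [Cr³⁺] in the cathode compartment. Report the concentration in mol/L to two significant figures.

Cr³⁺/Cr is the cathode, Mn²⁺/Mn the anode: E°cell = +0.50 V, n = 6.
Overall reaction: 2 Cr³⁺(aq) + 3 Mn(s) → 2 Cr(s) + 3 Mn²⁺(aq); Q = [Mn²⁺]^3/[Cr³⁺]^2.
From E = E° − (0.0592/n) log Q: log Q = (E° − E)·n/0.0592 = (+0.50 − (+0.480))·6/0.0592 = 2.0270.
So 2·log[Cr³⁺] = 3·log(0.436) − log Q = -1.0815 − (2.0270) = -3.1085; log[Cr³⁺] = -3.1085 / 2 = -1.5542; [Cr³⁺] = 10^(-1.5542) ≈ 0.028 M.

0.028 M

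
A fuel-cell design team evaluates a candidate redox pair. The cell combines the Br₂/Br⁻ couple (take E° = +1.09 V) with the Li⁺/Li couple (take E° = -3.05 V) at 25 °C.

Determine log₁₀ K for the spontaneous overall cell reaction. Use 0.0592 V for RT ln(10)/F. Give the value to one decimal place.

139.9

Cathode: Br₂/Br⁻; anode: Li⁺/Li. E°cell = +4.14 V, n = 2.
log K = nE°cell / 0.0592 = (2)(+4.14) / 0.0592 = 139.9.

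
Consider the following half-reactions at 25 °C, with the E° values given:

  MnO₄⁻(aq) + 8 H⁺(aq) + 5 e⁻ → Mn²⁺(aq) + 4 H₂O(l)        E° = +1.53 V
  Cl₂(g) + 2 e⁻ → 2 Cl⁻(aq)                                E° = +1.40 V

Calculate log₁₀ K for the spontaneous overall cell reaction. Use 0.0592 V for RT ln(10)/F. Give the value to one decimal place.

22.0

Cathode: MnO₄⁻/Mn²⁺; anode: Cl₂/Cl⁻. E°cell = +0.13 V, n = 10.
log K = nE°cell / 0.0592 = (10)(+0.13) / 0.0592 = 22.0.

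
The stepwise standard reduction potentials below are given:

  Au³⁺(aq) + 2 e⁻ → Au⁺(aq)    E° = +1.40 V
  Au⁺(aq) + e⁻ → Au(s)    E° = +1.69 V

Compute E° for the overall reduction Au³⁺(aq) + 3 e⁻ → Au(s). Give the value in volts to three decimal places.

+1.497 V

Standard free energies of sequential steps add: ΔG°₃ = ΔG°₁ + ΔG°₂, so n₃E°₃ = n₁E°₁ + n₂E°₂.
E°₃ = (2×+1.40 + 1×+1.69) / 3 = (+4.490) / 3 = +1.497 V.
Simply averaging or adding the two E° values would be wrong; the electron-weighted sum is required.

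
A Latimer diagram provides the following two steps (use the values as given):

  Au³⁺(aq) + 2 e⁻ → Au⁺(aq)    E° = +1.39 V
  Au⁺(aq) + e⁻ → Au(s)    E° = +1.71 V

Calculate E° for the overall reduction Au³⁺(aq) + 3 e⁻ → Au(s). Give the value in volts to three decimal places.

+1.497 V

Since ΔG° = −nFE° is additive over sequential reductions, n₃E°₃ = n₁E°₁ + n₂E°₂.
E°₃ = (2×+1.39 + 1×+1.71) / 3 = (+4.490) / 3 = +1.497 V.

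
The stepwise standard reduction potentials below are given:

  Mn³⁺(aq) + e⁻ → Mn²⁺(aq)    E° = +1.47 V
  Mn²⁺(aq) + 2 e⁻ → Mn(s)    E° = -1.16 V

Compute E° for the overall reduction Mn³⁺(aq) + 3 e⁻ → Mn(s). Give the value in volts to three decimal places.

-0.283 V

Standard free energies of sequential steps add: ΔG°₃ = ΔG°₁ + ΔG°₂, so n₃E°₃ = n₁E°₁ + n₂E°₂.
E°₃ = (1×+1.47 + 2×-1.16) / 3 = (-0.850) / 3 = -0.283 V.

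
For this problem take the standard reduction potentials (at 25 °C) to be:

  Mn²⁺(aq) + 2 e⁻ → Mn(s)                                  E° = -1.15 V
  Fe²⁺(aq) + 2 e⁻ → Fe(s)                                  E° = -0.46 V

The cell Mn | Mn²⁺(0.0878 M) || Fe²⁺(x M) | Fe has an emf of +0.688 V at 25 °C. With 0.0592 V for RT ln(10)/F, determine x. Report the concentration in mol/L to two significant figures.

0.075 M

Fe²⁺/Fe is the cathode, Mn²⁺/Mn the anode: E°cell = +0.69 V, n = 2.
Overall reaction: Fe²⁺(aq) + Mn(s) → Fe(s) + Mn²⁺(aq); Q = [Mn²⁺]^1/[Fe²⁺]^1.
From E = E° − (0.0592/n) log Q: log Q = (E° − E)·n/0.0592 = (+0.69 − (+0.688))·2/0.0592 = 0.0676.
So 1·log[Fe²⁺] = 1·log(0.0878) − log Q = -1.0565 − (0.0676) = -1.1241; [Fe²⁺] = 10^(-1.1241) ≈ 0.075 M.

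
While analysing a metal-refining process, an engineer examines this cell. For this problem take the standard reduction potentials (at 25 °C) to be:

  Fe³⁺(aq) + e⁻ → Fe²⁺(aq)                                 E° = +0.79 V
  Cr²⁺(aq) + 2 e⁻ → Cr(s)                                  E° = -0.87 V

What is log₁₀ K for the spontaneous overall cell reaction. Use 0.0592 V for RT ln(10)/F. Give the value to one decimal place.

56.1

Cathode: Fe³⁺/Fe²⁺; anode: Cr²⁺/Cr. E°cell = +1.66 V, n = 2.
log K = nE°cell / 0.0592 = (2)(+1.66) / 0.0592 = 56.1.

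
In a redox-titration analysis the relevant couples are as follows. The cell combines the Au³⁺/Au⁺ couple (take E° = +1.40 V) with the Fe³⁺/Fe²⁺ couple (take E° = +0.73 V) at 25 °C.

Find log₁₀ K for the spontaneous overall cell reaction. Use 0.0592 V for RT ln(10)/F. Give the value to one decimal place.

Cathode: Au³⁺/Au⁺; anode: Fe³⁺/Fe²⁺. E°cell = +0.67 V, n = 2.
log K = nE°cell / 0.0592 = (2)(+0.67) / 0.0592 = 22.6.

22.6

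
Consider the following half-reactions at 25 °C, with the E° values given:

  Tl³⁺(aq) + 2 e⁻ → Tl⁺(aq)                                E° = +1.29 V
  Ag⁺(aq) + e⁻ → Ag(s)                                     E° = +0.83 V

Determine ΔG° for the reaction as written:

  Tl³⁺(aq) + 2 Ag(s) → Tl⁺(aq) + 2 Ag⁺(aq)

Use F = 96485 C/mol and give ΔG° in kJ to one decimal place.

As written, Tl³⁺/Tl⁺ is reduced (cathode) and Ag⁺/Ag is oxidised (anode), so E°cell = (+1.29) − (+0.83) = +0.46 V.
Balancing electrons gives n = 2.
ΔG° = −nFE° = −(2)(96485)(+0.46) = -88,766 J = -88.8 kJ.

-88.8 kJ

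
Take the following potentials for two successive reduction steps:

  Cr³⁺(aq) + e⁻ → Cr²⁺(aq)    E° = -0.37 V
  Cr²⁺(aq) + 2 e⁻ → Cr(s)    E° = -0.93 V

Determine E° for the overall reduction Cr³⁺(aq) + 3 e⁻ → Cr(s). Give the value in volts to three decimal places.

Adding the free-energy changes (−nFE°) of the two steps gives −n₃FE°₃ = −n₁FE°₁ − n₂FE°₂.
E°₃ = (1×-0.37 + 2×-0.93) / 3 = (-2.230) / 3 = -0.743 V.

-0.743 V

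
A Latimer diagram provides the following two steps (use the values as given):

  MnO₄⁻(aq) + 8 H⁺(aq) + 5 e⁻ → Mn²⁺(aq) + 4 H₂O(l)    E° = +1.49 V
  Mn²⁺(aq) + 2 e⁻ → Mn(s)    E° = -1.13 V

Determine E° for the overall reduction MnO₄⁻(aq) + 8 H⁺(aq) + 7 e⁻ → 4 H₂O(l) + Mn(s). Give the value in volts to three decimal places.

+0.741 V

Adding the free-energy changes (−nFE°) of the two steps gives −n₃FE°₃ = −n₁FE°₁ − n₂FE°₂.
E°₃ = (5×+1.49 + 2×-1.13) / 7 = (+5.190) / 7 = +0.741 V.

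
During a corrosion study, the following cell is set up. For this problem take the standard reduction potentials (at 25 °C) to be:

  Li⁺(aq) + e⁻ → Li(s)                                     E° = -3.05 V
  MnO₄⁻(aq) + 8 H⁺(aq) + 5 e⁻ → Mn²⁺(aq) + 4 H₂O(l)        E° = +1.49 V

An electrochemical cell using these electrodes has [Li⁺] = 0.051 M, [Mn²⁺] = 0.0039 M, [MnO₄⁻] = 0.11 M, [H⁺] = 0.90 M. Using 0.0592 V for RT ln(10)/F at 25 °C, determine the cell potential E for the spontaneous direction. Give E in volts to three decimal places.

+4.629 V

MnO₄⁻/Mn²⁺ is the cathode (higher E°), Li⁺/Li the anode: E°cell = +1.49 − (-3.05) = +4.54 V, n = 5.
Overall: MnO₄⁻(aq) + 8 H⁺(aq) + 5 Li(s) → Mn²⁺(aq) + 4 H₂O(l) + 5 Li⁺(aq)
Q = [Mn²⁺]·[Li⁺]^5 / ([MnO₄⁻]·[H⁺]^8); log Q = -7.546.
E = E° − (0.0592/n) log Q = +4.54 − (0.0592/5)(-7.546) = +4.629 V.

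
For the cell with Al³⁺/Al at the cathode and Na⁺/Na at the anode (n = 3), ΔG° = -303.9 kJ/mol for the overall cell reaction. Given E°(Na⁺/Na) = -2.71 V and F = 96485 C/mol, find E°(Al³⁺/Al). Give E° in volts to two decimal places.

-1.66 V

E°cell = −ΔG°/(nF) = −(-303.9×10³)/((3)(96485)) = +1.050 V.
Since Al³⁺/Al is the cathode and Na⁺/Na the anode, E°cell = E°(Al³⁺/Al) − E°(Na⁺/Na).
So E°(Al³⁺/Al) = E°cell + E°(Na⁺/Na) = +1.050 + (-2.71) = -1.66 V.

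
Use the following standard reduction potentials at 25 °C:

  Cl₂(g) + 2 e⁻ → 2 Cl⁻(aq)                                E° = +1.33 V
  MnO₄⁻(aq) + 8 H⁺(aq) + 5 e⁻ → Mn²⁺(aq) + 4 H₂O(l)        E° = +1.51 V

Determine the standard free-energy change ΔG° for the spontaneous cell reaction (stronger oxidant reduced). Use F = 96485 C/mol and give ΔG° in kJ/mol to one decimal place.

-173.7 kJ/mol

MnO₄⁻/Mn²⁺ (E° = +1.51 V) is the cathode; Cl₂/Cl⁻ (E° = +1.33 V) is the anode, so E°cell = +0.18 V.
Balancing electrons gives n = 10 (lcm of 5 and 2).
ΔG° = −nFE° = −(10)(96485)(+0.18) = -173,673 J = -173.7 kJ/mol.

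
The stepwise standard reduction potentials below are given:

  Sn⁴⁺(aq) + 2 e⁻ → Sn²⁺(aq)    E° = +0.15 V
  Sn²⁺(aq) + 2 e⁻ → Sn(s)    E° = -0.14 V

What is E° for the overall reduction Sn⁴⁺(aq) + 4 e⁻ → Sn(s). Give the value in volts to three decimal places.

+0.005 V

Adding the free-energy changes (−nFE°) of the two steps gives −n₃FE°₃ = −n₁FE°₁ − n₂FE°₂.
E°₃ = (2×+0.15 + 2×-0.14) / 4 = (+0.020) / 4 = +0.005 V.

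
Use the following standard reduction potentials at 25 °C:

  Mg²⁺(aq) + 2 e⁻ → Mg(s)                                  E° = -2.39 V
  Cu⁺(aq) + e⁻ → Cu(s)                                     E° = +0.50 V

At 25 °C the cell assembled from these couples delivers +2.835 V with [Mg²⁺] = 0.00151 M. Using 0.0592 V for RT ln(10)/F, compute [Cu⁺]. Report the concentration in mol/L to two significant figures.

0.0046 M

Cu⁺/Cu is the cathode, Mg²⁺/Mg the anode: E°cell = +2.89 V, n = 2.
Overall reaction: 2 Cu⁺(aq) + Mg(s) → 2 Cu(s) + Mg²⁺(aq); Q = [Mg²⁺]^1/[Cu⁺]^2.
From E = E° − (0.0592/n) log Q: log Q = (E° − E)·n/0.0592 = (+2.89 − (+2.835))·2/0.0592 = 1.8581.
So 2·log[Cu⁺] = 1·log(0.00151) − log Q = -2.8210 − (1.8581) = -4.6791; log[Cu⁺] = -4.6791 / 2 = -2.3396; [Cu⁺] = 10^(-2.3396) ≈ 0.0046 M.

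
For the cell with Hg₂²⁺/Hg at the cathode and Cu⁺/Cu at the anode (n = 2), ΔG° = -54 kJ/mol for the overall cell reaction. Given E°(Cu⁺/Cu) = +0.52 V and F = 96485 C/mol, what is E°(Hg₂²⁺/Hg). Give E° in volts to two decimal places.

E°cell = −ΔG°/(nF) = −(-54×10³)/((2)(96485)) = +0.280 V.
Since Hg₂²⁺/Hg is the cathode and Cu⁺/Cu the anode, E°cell = E°(Hg₂²⁺/Hg) − E°(Cu⁺/Cu).
So E°(Hg₂²⁺/Hg) = E°cell + E°(Cu⁺/Cu) = +0.280 + (+0.52) = +0.80 V.

+0.80 V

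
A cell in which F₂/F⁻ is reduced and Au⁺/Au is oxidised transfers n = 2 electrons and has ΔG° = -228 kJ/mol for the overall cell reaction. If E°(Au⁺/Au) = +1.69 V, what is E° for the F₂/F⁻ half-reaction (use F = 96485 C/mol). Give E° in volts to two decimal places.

E°cell = −ΔG°/(nF) = −(-228×10³)/((2)(96485)) = +1.182 V.
Since F₂/F⁻ is the cathode and Au⁺/Au the anode, E°cell = E°(F₂/F⁻) − E°(Au⁺/Au).
So E°(F₂/F⁻) = E°cell + E°(Au⁺/Au) = +1.182 + (+1.69) = +2.87 V.

+2.87 V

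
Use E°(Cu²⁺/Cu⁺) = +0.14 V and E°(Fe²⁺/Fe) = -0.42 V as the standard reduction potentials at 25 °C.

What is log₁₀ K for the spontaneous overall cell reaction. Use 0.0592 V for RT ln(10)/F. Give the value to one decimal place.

Cathode: Cu²⁺/Cu⁺; anode: Fe²⁺/Fe. E°cell = +0.56 V, n = 2.
log K = nE°cell / 0.0592 = (2)(+0.56) / 0.0592 = 18.9.

18.9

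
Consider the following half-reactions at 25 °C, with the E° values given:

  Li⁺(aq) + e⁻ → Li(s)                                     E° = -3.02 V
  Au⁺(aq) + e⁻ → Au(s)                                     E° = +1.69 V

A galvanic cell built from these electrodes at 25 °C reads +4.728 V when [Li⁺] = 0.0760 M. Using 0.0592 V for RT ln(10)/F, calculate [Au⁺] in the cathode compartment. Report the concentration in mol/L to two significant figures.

Au⁺/Au is the cathode, Li⁺/Li the anode: E°cell = +4.71 V, n = 1.
Overall reaction: Au⁺(aq) + Li(s) → Au(s) + Li⁺(aq); Q = [Li⁺]^1/[Au⁺]^1.
From E = E° − (0.0592/n) log Q: log Q = (E° − E)·n/0.0592 = (+4.71 − (+4.728))·1/0.0592 = -0.3041.
So 1·log[Au⁺] = 1·log(0.076) − log Q = -1.1192 − (-0.3041) = -0.8151; [Au⁺] = 10^(-0.8151) ≈ 0.15 M.

0.15 M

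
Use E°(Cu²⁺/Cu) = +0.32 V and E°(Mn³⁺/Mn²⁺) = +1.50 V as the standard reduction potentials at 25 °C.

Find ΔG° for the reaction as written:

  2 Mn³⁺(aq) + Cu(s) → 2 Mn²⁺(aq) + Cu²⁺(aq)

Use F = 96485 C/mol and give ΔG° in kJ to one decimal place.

As written, Mn³⁺/Mn²⁺ is reduced (cathode) and Cu²⁺/Cu is oxidised (anode), so E°cell = (+1.50) − (+0.32) = +1.18 V.
Balancing electrons gives n = 2.
ΔG° = −nFE° = −(2)(96485)(+1.18) = -227,705 J = -227.7 kJ.

-227.7 kJ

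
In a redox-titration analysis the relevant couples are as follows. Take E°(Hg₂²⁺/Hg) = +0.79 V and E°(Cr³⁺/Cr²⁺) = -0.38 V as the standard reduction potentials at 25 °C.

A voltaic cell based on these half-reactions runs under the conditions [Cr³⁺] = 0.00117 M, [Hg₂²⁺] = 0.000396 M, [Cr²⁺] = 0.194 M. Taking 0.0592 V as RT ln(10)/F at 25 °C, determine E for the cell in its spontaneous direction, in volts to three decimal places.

Hg₂²⁺/Hg is the cathode (higher E°), Cr³⁺/Cr²⁺ the anode: E°cell = +0.79 − (-0.38) = +1.17 V, n = 2.
Overall: Hg₂²⁺(aq) + 2 Cr²⁺(aq) → 2 Hg(l) + 2 Cr³⁺(aq)
Q = [Cr³⁺]^2 / ([Hg₂²⁺]·[Cr²⁺]^2); log Q = -1.037.
E = E° − (0.0592/n) log Q = +1.17 − (0.0592/2)(-1.037) = +1.201 V.

+1.201 V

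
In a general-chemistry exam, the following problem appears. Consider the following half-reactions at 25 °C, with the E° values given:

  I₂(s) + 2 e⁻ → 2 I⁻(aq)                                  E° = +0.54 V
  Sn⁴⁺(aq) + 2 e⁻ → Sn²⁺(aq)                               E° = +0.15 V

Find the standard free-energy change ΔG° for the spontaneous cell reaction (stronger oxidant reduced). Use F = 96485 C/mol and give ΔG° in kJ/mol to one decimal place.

-75.3 kJ/mol

I₂/I⁻ (E° = +0.54 V) is the cathode; Sn⁴⁺/Sn²⁺ (E° = +0.15 V) is the anode, so E°cell = +0.39 V.
Balancing electrons gives n = 2 (lcm of 2 and 2).
ΔG° = −nFE° = −(2)(96485)(+0.39) = -75,258 J = -75.3 kJ/mol.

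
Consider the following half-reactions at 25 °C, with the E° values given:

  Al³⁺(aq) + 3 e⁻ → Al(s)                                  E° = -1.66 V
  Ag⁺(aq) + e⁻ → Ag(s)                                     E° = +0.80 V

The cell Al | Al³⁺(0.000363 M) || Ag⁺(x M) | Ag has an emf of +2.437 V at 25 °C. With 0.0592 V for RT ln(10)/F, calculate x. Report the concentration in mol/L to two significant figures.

Ag⁺/Ag is the cathode, Al³⁺/Al the anode: E°cell = +2.46 V, n = 3.
Overall reaction: 3 Ag⁺(aq) + Al(s) → 3 Ag(s) + Al³⁺(aq); Q = [Al³⁺]^1/[Ag⁺]^3.
From E = E° − (0.0592/n) log Q: log Q = (E° − E)·n/0.0592 = (+2.46 − (+2.437))·3/0.0592 = 1.1655.
So 3·log[Ag⁺] = 1·log(0.000363) − log Q = -3.4401 − (1.1655) = -4.6056; log[Ag⁺] = -4.6056 / 3 = -1.5352; [Ag⁺] = 10^(-1.5352) ≈ 0.029 M.

0.029 M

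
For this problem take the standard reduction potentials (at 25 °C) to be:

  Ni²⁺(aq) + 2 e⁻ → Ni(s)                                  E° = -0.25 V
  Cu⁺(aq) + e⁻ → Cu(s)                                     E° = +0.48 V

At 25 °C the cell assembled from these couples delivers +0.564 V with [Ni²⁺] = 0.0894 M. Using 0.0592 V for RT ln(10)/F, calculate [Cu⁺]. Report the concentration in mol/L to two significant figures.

0.00047 M

Cu⁺/Cu is the cathode, Ni²⁺/Ni the anode: E°cell = +0.73 V, n = 2.
Overall reaction: 2 Cu⁺(aq) + Ni(s) → 2 Cu(s) + Ni²⁺(aq); Q = [Ni²⁺]^1/[Cu⁺]^2.
From E = E° − (0.0592/n) log Q: log Q = (E° − E)·n/0.0592 = (+0.73 − (+0.564))·2/0.0592 = 5.6081.
So 2·log[Cu⁺] = 1·log(0.0894) − log Q = -1.0487 − (5.6081) = -6.6568; log[Cu⁺] = -6.6568 / 2 = -3.3284; [Cu⁺] = 10^(-3.3284) ≈ 0.00047 M.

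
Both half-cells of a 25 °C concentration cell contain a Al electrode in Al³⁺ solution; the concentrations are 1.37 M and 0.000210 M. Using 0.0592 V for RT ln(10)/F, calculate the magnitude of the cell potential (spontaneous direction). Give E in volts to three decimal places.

+0.075 V

For a concentration cell E°cell = 0. The 1.37 M side is the cathode (reduction is favoured where [Al³⁺] is higher).
With n = 3, E = −(0.0592/3) log([Al³⁺]ₐₙ/[Al³⁺]꜀ₐₜ) = −(0.0592/3) log(0.00021/1.37) = −(0.0592/3)(-3.815) = +0.075 V.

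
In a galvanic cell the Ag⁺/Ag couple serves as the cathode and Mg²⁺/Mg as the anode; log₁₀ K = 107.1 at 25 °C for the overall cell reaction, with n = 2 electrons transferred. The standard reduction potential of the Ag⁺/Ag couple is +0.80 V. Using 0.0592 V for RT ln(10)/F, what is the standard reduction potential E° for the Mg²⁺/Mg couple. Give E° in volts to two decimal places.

E°cell = (0.0592/n)·log K = (0.0592/2)(107.1) = +3.170 V.
Since Ag⁺/Ag is the cathode and Mg²⁺/Mg the anode, E°cell = E°(Ag⁺/Ag) − E°(Mg²⁺/Mg).
So E°(Mg²⁺/Mg) = E°(Ag⁺/Ag) − E°cell = (+0.80) − (+3.170) = -2.37 V.

-2.37 V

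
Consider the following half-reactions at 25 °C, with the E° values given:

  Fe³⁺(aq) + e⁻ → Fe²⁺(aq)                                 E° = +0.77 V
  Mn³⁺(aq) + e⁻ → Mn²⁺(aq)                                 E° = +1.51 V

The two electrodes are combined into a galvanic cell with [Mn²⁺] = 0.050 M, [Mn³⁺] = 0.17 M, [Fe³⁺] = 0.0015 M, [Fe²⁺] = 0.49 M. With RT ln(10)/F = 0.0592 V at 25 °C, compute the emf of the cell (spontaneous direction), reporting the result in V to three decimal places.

+0.920 V

Mn³⁺/Mn²⁺ is the cathode (higher E°), Fe³⁺/Fe²⁺ the anode: E°cell = +1.51 − (+0.77) = +0.74 V, n = 1.
Overall: Mn³⁺(aq) + Fe²⁺(aq) → Mn²⁺(aq) + Fe³⁺(aq)
Q = [Mn²⁺]·[Fe³⁺] / ([Mn³⁺]·[Fe²⁺]); log Q = -3.046.
E = E° − (0.0592/n) log Q = +0.74 − (0.0592/1)(-3.046) = +0.920 V.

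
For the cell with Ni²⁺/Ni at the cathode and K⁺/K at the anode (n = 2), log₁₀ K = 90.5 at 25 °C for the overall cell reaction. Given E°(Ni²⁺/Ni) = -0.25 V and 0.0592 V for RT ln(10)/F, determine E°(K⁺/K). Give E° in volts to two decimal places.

-2.93 V

E°cell = (0.0592/n)·log K = (0.0592/2)(90.5) = +2.679 V.
Since Ni²⁺/Ni is the cathode and K⁺/K the anode, E°cell = E°(Ni²⁺/Ni) − E°(K⁺/K).
So E°(K⁺/K) = E°(Ni²⁺/Ni) − E°cell = (-0.25) − (+2.679) = -2.93 V.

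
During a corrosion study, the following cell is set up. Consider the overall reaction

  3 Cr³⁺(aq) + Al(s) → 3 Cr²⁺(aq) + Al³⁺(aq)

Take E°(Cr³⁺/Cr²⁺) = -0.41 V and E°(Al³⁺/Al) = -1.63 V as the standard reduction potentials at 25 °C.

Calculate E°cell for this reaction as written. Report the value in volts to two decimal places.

The Cr³⁺/Cr²⁺ couple has the higher reduction potential, so it is the cathode; Al³⁺/Al is oxidised at the anode.
E°cell = E°(cathode) − E°(anode) = (-0.41) − (-1.63) = +1.22 V.
Since E°cell > 0, the reaction is spontaneous under standard conditions.

+1.22 V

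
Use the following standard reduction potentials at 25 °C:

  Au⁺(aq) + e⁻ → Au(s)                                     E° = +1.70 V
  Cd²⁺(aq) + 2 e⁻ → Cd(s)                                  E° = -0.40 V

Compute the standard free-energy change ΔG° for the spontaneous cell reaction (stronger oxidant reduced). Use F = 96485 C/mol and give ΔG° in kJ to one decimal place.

-405.2 kJ

Au⁺/Au (E° = +1.70 V) is the cathode; Cd²⁺/Cd (E° = -0.40 V) is the anode, so E°cell = +2.10 V.
Balancing electrons gives n = 2 (lcm of 1 and 2).
ΔG° = −nFE° = −(2)(96485)(+2.10) = -405,237 J = -405.2 kJ.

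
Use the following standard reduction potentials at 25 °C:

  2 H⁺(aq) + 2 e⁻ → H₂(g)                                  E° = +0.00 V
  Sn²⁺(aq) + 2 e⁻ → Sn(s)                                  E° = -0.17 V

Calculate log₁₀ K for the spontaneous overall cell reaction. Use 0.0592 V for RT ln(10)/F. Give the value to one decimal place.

Cathode: H⁺/H₂; anode: Sn²⁺/Sn. E°cell = +0.17 V, n = 2.
log K = nE°cell / 0.0592 = (2)(+0.17) / 0.0592 = 5.7.

5.7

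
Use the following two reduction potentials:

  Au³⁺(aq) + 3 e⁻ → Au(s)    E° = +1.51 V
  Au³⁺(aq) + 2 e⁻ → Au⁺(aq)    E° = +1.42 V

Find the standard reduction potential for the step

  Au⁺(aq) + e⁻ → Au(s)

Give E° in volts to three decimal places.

Sequential free energies add, so n₃E°₃ = n₁E°₁ + n₂E°₂.
With n₃ = 3, and the known step contributing 2×(+1.42) V, the unknown satisfies 1·E° = 3×(+1.51) − 2×(+1.42) = +1.690.
E° = +1.690 / 1 = +1.690 V.

+1.690 V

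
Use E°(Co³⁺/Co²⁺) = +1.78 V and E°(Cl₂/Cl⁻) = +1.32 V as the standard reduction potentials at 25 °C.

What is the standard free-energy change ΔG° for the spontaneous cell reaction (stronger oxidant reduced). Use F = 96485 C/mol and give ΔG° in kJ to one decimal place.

-88.8 kJ

Co³⁺/Co²⁺ (E° = +1.78 V) is the cathode; Cl₂/Cl⁻ (E° = +1.32 V) is the anode, so E°cell = +0.46 V.
Balancing electrons gives n = 2 (lcm of 1 and 2).
ΔG° = −nFE° = −(2)(96485)(+0.46) = -88,766 J = -88.8 kJ.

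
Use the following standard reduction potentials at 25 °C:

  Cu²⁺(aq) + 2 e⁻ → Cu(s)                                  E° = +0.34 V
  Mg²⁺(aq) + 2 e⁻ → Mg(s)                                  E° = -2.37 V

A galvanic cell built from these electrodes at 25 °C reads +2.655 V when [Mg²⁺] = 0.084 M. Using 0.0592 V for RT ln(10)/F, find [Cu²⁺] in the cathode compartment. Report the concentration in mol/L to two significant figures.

Cu²⁺/Cu is the cathode, Mg²⁺/Mg the anode: E°cell = +2.71 V, n = 2.
Overall reaction: Cu²⁺(aq) + Mg(s) → Cu(s) + Mg²⁺(aq); Q = [Mg²⁺]^1/[Cu²⁺]^1.
From E = E° − (0.0592/n) log Q: log Q = (E° − E)·n/0.0592 = (+2.71 − (+2.655))·2/0.0592 = 1.8581.
So 1·log[Cu²⁺] = 1·log(0.084) − log Q = -1.0757 − (1.8581) = -2.9338; [Cu²⁺] = 10^(-2.9338) ≈ 0.0012 M.

0.0012 M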